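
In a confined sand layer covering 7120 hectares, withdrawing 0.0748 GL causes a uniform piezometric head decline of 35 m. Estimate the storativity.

S ≈ 3 × 10^-5

A = 7120 hectares = 7.12 × 10^7 m²
ΔV = 0.0748 GL = 74800 m³
S = ΔV / (A × Δh) = 74800 m³ / (7.12 × 10^7 m² × 35 m) = 3.002 × 10^-5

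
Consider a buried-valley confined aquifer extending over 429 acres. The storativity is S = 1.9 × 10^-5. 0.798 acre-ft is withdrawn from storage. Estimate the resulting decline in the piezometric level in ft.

Δh ≈ 97.9 ft

A = 429 acres = 1.736 × 10^6 m²
ΔV = 0.798 acre-ft = 984.3 m³
Δh = ΔV / (S × A) = 984.3 m³ / (1.9 × 10^-5 × 1.736 × 10^6 m²) = 29.84 m
Δh = 29.84 m = 97.9 ft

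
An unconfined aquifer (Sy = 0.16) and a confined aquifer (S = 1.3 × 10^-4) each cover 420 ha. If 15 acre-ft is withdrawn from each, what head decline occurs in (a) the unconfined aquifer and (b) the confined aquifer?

A = 420 ha = 4.2 × 10^6 m²
ΔV = 15 acre-ft = 18500 m³
Unconfined: Δh_u = ΔV/(Sy·A) = 18500/(0.16 × 4.2 × 10^6) = 0.02753 m
Confined: Δh_c = ΔV/(S·A) = 18500/(1.3 × 10^-4 × 4.2 × 10^6) = 33.89 m

Δh_u ≈ 0.0275 m; Δh_c ≈ 33.9 m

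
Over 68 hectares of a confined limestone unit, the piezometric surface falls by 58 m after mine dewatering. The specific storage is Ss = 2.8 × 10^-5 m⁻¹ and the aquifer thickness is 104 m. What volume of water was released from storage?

ΔV ≈ 1.15 × 10^5 m³

S = Ss × b = 2.8 × 10^-5 m⁻¹ × 104 m = 2.912 × 10^-3
A = 68 hectares = 6.8 × 10^5 m²
ΔV = S × A × Δh = 0.002912 × 6.8 × 10^5 m² × 58 m = 1.148 × 10^5 m³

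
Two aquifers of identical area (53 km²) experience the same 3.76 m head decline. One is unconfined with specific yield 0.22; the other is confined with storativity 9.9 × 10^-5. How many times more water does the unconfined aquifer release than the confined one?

A = 53 km² = 5.3 × 10^7 m²
Unconfined: ΔV_u = Sy × A × Δh = 0.22 × 5.3 × 10^7 × 3.76 = 4.384 × 10^7 m³
Confined: ΔV_c = S × A × Δh = 9.9 × 10^-5 × 5.3 × 10^7 × 3.76 = 19730 m³
Ratio = ΔV_u / ΔV_c = Sy / S = 0.22 / 9.9 × 10^-5 = 2222

ΔV_u / ΔV_c ≈ 2220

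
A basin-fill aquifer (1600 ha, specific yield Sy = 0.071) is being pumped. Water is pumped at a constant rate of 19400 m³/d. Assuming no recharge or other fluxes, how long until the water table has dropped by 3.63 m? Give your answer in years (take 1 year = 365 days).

t ≈ 0.582 years

A = 1600 ha = 1.6 × 10^7 m²
ΔV = Sy × A × Δh = 0.071 × 1.6 × 10^7 × 3.63 = 4.124 × 10^6 m³
t = ΔV / Q = 4.124 × 10^6 m³ / 19400 m³/d = 212.6 d
t = 212.6 d ≈ 0.5824 years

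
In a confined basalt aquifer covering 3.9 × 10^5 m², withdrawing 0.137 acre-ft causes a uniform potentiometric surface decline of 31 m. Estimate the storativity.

S ≈ 1.4 × 10^-5

ΔV = 0.137 acre-ft = 169 m³
S = ΔV / (A × Δh) = 169 m³ / (3.9 × 10^5 m² × 31 m) = 1.398 × 10^-5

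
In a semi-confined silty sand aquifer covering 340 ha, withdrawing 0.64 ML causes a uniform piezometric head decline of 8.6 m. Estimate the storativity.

S ≈ 2.2 × 10^-5

A = 340 ha = 3.4 × 10^6 m²
ΔV = 0.64 ML = 640 m³
S = ΔV / (A × Δh) = 640 m³ / (3.4 × 10^6 m² × 8.6 m) = 2.189 × 10^-5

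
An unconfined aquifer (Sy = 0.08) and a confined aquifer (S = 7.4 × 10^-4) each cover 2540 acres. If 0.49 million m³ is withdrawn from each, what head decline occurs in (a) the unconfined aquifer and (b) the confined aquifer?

Δh_u ≈ 0.596 m; Δh_c ≈ 64.4 m

A = 2540 acres = 1.028 × 10^7 m²
ΔV = 0.49 million m³ = 4.9 × 10^5 m³
Unconfined: Δh_u = ΔV/(Sy·A) = 4.9 × 10^5/(0.08 × 1.028 × 10^7) = 0.5959 m
Confined: Δh_c = ΔV/(S·A) = 4.9 × 10^5/(7.4 × 10^-4 × 1.028 × 10^7) = 64.42 m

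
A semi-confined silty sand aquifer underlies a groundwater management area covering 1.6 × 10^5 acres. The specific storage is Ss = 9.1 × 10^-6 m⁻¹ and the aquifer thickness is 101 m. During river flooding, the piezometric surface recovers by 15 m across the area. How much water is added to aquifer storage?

S = Ss × b = 9.1 × 10^-6 m⁻¹ × 101 m = 9.191 × 10^-4
A = 1.6 × 10^5 acres = 6.475 × 10^8 m²
ΔV = S × A × Δh = 9.191 × 10^-4 × 6.475 × 10^8 m² × 15 m = 8.927 × 10^6 m³

ΔV ≈ 8.93 × 10^6 m³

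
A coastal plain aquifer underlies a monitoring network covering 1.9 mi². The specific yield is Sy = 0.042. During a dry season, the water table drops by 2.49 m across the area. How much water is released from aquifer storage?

ΔV ≈ 5.15 × 10^5 m³

A = 1.9 mi² = 4.921 × 10^6 m²
ΔV = Sy × A × Δh = 0.042 × 4.921 × 10^6 m² × 2.49 m = 5.146 × 10^5 m³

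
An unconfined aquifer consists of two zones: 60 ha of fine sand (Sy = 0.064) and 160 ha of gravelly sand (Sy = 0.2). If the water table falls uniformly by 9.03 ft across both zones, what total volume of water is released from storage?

A₁ = 60 ha = 6 × 10^5 m²; A₂ = 160 ha = 1.6 × 10^6 m²
Δh = 9.03 ft = 2.752 m
ΔV₁ = 0.064 × 6 × 10^5 × 2.752 = 1.057 × 10^5 m³
ΔV₂ = 0.2 × 1.6 × 10^6 × 2.752 = 8.808 × 10^5 m³
ΔV = ΔV₁ + ΔV₂ = 9.864 × 10^5 m³

ΔV ≈ 9.86 × 10^5 m³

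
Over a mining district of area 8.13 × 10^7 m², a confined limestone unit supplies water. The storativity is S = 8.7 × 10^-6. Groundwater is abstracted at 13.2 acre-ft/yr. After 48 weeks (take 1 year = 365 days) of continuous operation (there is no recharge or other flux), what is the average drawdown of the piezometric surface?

Q = 13.2 acre-ft/yr = 44.61 m³/d
t = 48 weeks = 336 d
ΔV = Q × t = 44.61 m³/d × 336 d = 14990 m³
Δh = ΔV / (S × A) = 14990 / (8.7 × 10^-6 × 8.13 × 10^7) = 21.19 m

Δh ≈ 21.2 m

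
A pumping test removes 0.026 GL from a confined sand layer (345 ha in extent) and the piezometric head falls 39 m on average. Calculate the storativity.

S ≈ 1.9 × 10^-4

A = 345 ha = 3.45 × 10^6 m²
ΔV = 0.026 GL = 26000 m³
S = ΔV / (A × Δh) = 26000 m³ / (3.45 × 10^6 m² × 39 m) = 1.932 × 10^-4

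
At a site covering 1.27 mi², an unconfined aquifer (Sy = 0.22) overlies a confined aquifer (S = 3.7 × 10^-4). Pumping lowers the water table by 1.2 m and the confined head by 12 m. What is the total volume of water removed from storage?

A = 1.27 mi² = 3.289 × 10^6 m²
Unconfined: ΔV_u = Sy × A × Δh_u = 0.22 × 3.289 × 10^6 × 1.2 = 8.684 × 10^5 m³
Confined: ΔV_c = S × A × Δh_c = 3.7 × 10^-4 × 3.289 × 10^6 × 12 = 14600 m³
Total ΔV = 8.684 × 10^5 + 14600 = 8.83 × 10^5 m³

ΔV ≈ 8.83 × 10^5 m³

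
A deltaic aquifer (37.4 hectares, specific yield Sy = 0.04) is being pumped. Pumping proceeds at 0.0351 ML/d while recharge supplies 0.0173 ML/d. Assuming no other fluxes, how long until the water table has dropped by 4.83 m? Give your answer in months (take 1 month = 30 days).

A = 37.4 hectares = 3.74 × 10^5 m²
ΔV = Sy × A × Δh = 0.04 × 3.74 × 10^5 × 4.83 = 72260 m³
Net withdrawal = 0.0351 − 0.0173 = 0.0178 ML/d = 17.8 m³/d
t = ΔV / Q = 72260 m³ / 17.8 m³/d = 4059 d
t = 4059 d ≈ 135.3 months

t ≈ 135 months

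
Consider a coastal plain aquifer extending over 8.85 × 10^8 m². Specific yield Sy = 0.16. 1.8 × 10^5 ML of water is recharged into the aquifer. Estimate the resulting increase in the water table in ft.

Δh ≈ 4.17 ft

ΔV = 1.8 × 10^5 ML = 1.8 × 10^8 m³
Δh = ΔV / (Sy × A) = 1.8 × 10^8 m³ / (0.16 × 8.85 × 10^8 m²) = 1.271 m
Δh = 1.271 m = 4.171 ft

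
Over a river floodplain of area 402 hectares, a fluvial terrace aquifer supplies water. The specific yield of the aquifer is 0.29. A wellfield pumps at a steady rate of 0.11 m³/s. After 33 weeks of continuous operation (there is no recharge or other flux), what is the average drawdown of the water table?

Δh ≈ 1.88 m

A = 402 hectares = 4.02 × 10^6 m²
Q = 0.11 m³/s = 9504 m³/d
t = 33 weeks = 231 d
ΔV = Q × t = 9504 m³/d × 231 d = 2.195 × 10^6 m³
Δh = ΔV / (Sy × A) = 2.195 × 10^6 / (0.29 × 4.02 × 10^6) = 1.883 m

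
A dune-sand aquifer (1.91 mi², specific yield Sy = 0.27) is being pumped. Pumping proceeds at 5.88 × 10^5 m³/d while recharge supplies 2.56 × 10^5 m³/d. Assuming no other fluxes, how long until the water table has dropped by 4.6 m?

A = 1.91 mi² = 4.947 × 10^6 m²
ΔV = Sy × A × Δh = 0.27 × 4.947 × 10^6 × 4.6 = 6.144 × 10^6 m³
Net withdrawal = 5.88 × 10^5 − 2.56 × 10^5 = 3.32 × 10^5 m³/d
t = ΔV / Q = 6.144 × 10^6 m³ / 3.32 × 10^5 m³/d = 18.51 d

t ≈ 18.5 days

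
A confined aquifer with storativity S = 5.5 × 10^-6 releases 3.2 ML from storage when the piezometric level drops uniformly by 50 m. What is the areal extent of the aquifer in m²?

A ≈ 1.16 × 10^7 m²

ΔV = 3.2 ML = 3200 m³
A = ΔV / (S × Δh) = 3200 / (5.5 × 10^-6 × 50) = 1.164 × 10^7 m²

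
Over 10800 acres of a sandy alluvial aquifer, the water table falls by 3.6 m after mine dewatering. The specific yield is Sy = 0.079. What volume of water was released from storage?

ΔV ≈ 1.24 × 10^7 m³

A = 10800 acres = 4.371 × 10^7 m²
ΔV = Sy × A × Δh = 0.079 × 4.371 × 10^7 m² × 3.6 m = 1.243 × 10^7 m³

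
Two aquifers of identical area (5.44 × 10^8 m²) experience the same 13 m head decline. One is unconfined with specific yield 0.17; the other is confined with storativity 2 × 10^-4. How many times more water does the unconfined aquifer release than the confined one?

ΔV_u / ΔV_c ≈ 850

Unconfined: ΔV_u = Sy × A × Δh = 0.17 × 5.44 × 10^8 × 13 = 1.202 × 10^9 m³
Confined: ΔV_c = S × A × Δh = 2 × 10^-4 × 5.44 × 10^8 × 13 = 1.414 × 10^6 m³
Ratio = ΔV_u / ΔV_c = Sy / S = 0.17 / 2 × 10^-4 = 850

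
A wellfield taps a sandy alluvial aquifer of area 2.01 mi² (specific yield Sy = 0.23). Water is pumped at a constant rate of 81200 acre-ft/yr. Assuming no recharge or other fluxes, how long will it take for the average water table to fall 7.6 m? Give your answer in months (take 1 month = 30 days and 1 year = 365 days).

A = 2.01 mi² = 5.206 × 10^6 m²
ΔV = Sy × A × Δh = 0.23 × 5.206 × 10^6 × 7.6 = 9.1 × 10^6 m³
Q = 81200 acre-ft/yr = 2.744 × 10^5 m³/d
t = ΔV / Q = 9.1 × 10^6 m³ / 2.744 × 10^5 m³/d = 33.16 d
t = 33.16 d ≈ 1.105 months

t ≈ 1.11 months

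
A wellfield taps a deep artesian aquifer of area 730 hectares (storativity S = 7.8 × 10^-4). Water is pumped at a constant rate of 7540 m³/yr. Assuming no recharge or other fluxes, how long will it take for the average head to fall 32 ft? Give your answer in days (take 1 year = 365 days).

t ≈ 2690 days

A = 730 hectares = 7.3 × 10^6 m²
Δh = 32 ft = 9.754 m
ΔV = S × A × Δh = 7.8 × 10^-4 × 7.3 × 10^6 × 9.754 = 55540 m³
Q = 7540 m³/yr = 20.66 m³/d
t = ΔV / Q = 55540 m³ / 20.66 m³/d = 2688 d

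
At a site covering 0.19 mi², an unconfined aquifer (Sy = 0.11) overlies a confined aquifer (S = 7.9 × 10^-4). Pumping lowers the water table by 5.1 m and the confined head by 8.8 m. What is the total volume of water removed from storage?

A = 0.19 mi² = 4.921 × 10^5 m²
Unconfined: ΔV_u = Sy × A × Δh_u = 0.11 × 4.921 × 10^5 × 5.1 = 2.761 × 10^5 m³
Confined: ΔV_c = S × A × Δh_c = 7.9 × 10^-4 × 4.921 × 10^5 × 8.8 = 3421 m³
Total ΔV = 2.761 × 10^5 + 3421 = 2.795 × 10^5 m³

ΔV ≈ 2.79 × 10^5 m³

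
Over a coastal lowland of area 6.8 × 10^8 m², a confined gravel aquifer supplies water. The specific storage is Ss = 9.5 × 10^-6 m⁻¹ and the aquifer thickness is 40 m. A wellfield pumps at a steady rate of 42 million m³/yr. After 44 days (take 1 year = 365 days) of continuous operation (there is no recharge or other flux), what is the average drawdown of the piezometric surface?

S = Ss × b = 9.5 × 10^-6 m⁻¹ × 40 m = 3.8 × 10^-4
Q = 42 million m³/yr = 1.151 × 10^5 m³/d
ΔV = Q × t = 1.151 × 10^5 m³/d × 44 d = 5.063 × 10^6 m³
Δh = ΔV / (S × A) = 5.063 × 10^6 / (3.8 × 10^-4 × 6.8 × 10^8) = 19.59 m

Δh ≈ 19.6 m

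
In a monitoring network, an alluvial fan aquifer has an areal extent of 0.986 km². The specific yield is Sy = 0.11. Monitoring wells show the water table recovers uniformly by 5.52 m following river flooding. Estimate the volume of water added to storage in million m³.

ΔV ≈ 0.599 million m³

A = 0.986 km² = 9.86 × 10^5 m²
ΔV = Sy × A × Δh = 0.11 × 9.86 × 10^5 m² × 5.52 m = 5.987 × 10^5 m³
ΔV = 5.987 × 10^5 m³ = 0.5987 million m³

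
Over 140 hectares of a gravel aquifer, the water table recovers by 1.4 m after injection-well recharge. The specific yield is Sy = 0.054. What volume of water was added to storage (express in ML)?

A = 140 hectares = 1.4 × 10^6 m²
ΔV = Sy × A × Δh = 0.054 × 1.4 × 10^6 m² × 1.4 m = 1.058 × 10^5 m³
ΔV = 1.058 × 10^5 m³ = 105.8 ML

ΔV ≈ 106 ML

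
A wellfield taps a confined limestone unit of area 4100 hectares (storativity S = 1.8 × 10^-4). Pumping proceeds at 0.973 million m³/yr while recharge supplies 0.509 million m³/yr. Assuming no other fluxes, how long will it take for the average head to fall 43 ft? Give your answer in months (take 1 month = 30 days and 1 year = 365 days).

t ≈ 2.54 months

A = 4100 hectares = 4.1 × 10^7 m²
Δh = 43 ft = 13.11 m
ΔV = S × A × Δh = 1.8 × 10^-4 × 4.1 × 10^7 × 13.11 = 96730 m³
Net withdrawal = 0.973 − 0.509 = 0.464 million m³/yr = 1271 m³/d
t = ΔV / Q = 96730 m³ / 1271 m³/d = 76.09 d
t = 76.09 d ≈ 2.536 months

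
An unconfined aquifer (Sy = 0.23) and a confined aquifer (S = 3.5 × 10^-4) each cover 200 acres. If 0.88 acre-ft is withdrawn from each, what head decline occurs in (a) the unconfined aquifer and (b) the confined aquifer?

A = 200 acres = 8.094 × 10^5 m²
ΔV = 0.88 acre-ft = 1085 m³
Unconfined: Δh_u = ΔV/(Sy·A) = 1085/(0.23 × 8.094 × 10^5) = 0.005831 m
Confined: Δh_c = ΔV/(S·A) = 1085/(3.5 × 10^-4 × 8.094 × 10^5) = 3.832 m

Δh_u ≈ 0.00583 m; Δh_c ≈ 3.83 m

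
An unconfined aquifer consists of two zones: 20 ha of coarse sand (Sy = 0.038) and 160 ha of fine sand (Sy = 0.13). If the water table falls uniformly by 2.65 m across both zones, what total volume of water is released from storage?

A₁ = 20 ha = 2 × 10^5 m²; A₂ = 160 ha = 1.6 × 10^6 m²
ΔV₁ = 0.038 × 2 × 10^5 × 2.65 = 20140 m³
ΔV₂ = 0.13 × 1.6 × 10^6 × 2.65 = 5.512 × 10^5 m³
ΔV = ΔV₁ + ΔV₂ = 5.713 × 10^5 m³

ΔV ≈ 5.71 × 10^5 m³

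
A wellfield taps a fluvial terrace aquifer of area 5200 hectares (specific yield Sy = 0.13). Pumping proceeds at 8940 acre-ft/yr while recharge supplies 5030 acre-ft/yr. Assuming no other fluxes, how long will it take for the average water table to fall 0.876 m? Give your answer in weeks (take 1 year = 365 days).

A = 5200 hectares = 5.2 × 10^7 m²
ΔV = Sy × A × Δh = 0.13 × 5.2 × 10^7 × 0.876 = 5.922 × 10^6 m³
Net withdrawal = 8940 − 5030 = 3910 acre-ft/yr = 13210 m³/d
t = ΔV / Q = 5.922 × 10^6 m³ / 13210 m³/d = 448.2 d
t = 448.2 d ≈ 64.02 weeks

t ≈ 64 weeks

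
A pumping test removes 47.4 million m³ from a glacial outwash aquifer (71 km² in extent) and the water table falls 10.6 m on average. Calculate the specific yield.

Sy ≈ 0.063

A = 71 km² = 7.1 × 10^7 m²
ΔV = 47.4 million m³ = 4.74 × 10^7 m³
Sy = ΔV / (A × Δh) = 4.74 × 10^7 m³ / (7.1 × 10^7 m² × 10.6 m) = 0.06298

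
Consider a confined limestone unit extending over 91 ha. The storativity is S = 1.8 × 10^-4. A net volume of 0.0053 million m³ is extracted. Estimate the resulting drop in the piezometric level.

Δh ≈ 32.4 m

A = 91 ha = 9.1 × 10^5 m²
ΔV = 0.0053 million m³ = 5300 m³
Δh = ΔV / (S × A) = 5300 m³ / (1.8 × 10^-4 × 9.1 × 10^5 m²) = 32.36 m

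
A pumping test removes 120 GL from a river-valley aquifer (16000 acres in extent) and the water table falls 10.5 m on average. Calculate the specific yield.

Sy ≈ 0.18

A = 16000 acres = 6.475 × 10^7 m²
ΔV = 120 GL = 1.2 × 10^8 m³
Sy = ΔV / (A × Δh) = 1.2 × 10^8 m³ / (6.475 × 10^7 m² × 10.5 m) = 0.1765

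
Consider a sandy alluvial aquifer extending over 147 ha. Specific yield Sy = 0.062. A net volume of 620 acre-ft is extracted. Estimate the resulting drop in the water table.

Δh ≈ 8.39 m

A = 147 ha = 1.47 × 10^6 m²
ΔV = 620 acre-ft = 7.648 × 10^5 m³
Δh = ΔV / (Sy × A) = 7.648 × 10^5 m³ / (0.062 × 1.47 × 10^6 m²) = 8.391 m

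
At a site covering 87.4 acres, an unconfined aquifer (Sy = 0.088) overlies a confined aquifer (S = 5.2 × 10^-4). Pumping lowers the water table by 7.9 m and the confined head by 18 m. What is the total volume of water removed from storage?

A = 87.4 acres = 3.537 × 10^5 m²
Unconfined: ΔV_u = Sy × A × Δh_u = 0.088 × 3.537 × 10^5 × 7.9 = 2.459 × 10^5 m³
Confined: ΔV_c = S × A × Δh_c = 5.2 × 10^-4 × 3.537 × 10^5 × 18 = 3311 m³
Total ΔV = 2.459 × 10^5 + 3311 = 2.492 × 10^5 m³

ΔV ≈ 2.49 × 10^5 m³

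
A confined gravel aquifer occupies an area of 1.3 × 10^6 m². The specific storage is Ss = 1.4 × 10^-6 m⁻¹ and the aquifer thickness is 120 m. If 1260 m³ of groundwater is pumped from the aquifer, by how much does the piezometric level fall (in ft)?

S = Ss × b = 1.4 × 10^-6 m⁻¹ × 120 m = 1.68 × 10^-4
Δh = ΔV / (S × A) = 1260 m³ / (1.68 × 10^-4 × 1.3 × 10^6 m²) = 5.769 m
Δh = 5.769 m = 18.93 ft

Δh ≈ 18.9 ft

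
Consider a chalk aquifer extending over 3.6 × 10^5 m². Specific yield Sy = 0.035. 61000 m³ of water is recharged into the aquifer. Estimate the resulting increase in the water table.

Δh ≈ 4.84 m

Δh = ΔV / (Sy × A) = 61000 m³ / (0.035 × 3.6 × 10^5 m²) = 4.841 m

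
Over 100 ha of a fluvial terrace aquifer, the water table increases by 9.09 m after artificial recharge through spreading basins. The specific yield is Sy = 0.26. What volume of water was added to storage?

A = 100 ha = 1 × 10^6 m²
ΔV = Sy × A × Δh = 0.26 × 1 × 10^6 m² × 9.09 m = 2.363 × 10^6 m³

ΔV ≈ 2.36 × 10^6 m³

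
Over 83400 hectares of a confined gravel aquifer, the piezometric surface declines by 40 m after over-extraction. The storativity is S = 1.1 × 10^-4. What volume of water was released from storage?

ΔV ≈ 3.67 × 10^6 m³

A = 83400 hectares = 8.34 × 10^8 m²
ΔV = S × A × Δh = 1.1 × 10^-4 × 8.34 × 10^8 m² × 40 m = 3.67 × 10^6 m³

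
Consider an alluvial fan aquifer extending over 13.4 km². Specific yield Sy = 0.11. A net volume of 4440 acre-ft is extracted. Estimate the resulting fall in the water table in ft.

A = 13.4 km² = 1.34 × 10^7 m²
ΔV = 4440 acre-ft = 5.477 × 10^6 m³
Δh = ΔV / (Sy × A) = 5.477 × 10^6 m³ / (0.11 × 1.34 × 10^7 m²) = 3.716 m
Δh = 3.716 m = 12.19 ft

Δh ≈ 12.2 ft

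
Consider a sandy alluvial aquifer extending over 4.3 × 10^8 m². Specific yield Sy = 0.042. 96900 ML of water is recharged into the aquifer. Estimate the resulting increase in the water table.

Δh ≈ 5.37 m

ΔV = 96900 ML = 9.69 × 10^7 m³
Δh = ΔV / (Sy × A) = 9.69 × 10^7 m³ / (0.042 × 4.3 × 10^8 m²) = 5.365 m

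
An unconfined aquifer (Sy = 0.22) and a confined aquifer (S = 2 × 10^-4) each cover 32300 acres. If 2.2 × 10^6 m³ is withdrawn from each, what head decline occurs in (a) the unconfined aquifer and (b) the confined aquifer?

A = 32300 acres = 1.307 × 10^8 m²
Unconfined: Δh_u = ΔV/(Sy·A) = 2.2 × 10^6/(0.22 × 1.307 × 10^8) = 0.0765 m
Confined: Δh_c = ΔV/(S·A) = 2.2 × 10^6/(2 × 10^-4 × 1.307 × 10^8) = 84.15 m

Δh_u ≈ 0.0765 m; Δh_c ≈ 84.2 m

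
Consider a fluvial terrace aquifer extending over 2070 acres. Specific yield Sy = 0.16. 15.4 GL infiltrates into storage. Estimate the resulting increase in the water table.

Δh ≈ 11.5 m

A = 2070 acres = 8.377 × 10^6 m²
ΔV = 15.4 GL = 1.54 × 10^7 m³
Δh = ΔV / (Sy × A) = 1.54 × 10^7 m³ / (0.16 × 8.377 × 10^6 m²) = 11.49 m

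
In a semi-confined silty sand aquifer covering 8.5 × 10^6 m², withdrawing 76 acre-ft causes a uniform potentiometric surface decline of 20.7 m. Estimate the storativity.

S ≈ 5.3 × 10^-4

ΔV = 76 acre-ft = 93740 m³
S = ΔV / (A × Δh) = 93740 m³ / (8.5 × 10^6 m² × 20.7 m) = 5.328 × 10^-4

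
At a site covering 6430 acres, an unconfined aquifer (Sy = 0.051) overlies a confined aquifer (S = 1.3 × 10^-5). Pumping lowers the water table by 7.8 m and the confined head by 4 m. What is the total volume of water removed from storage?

ΔV ≈ 1.04 × 10^7 m³

A = 6430 acres = 2.602 × 10^7 m²
Unconfined: ΔV_u = Sy × A × Δh_u = 0.051 × 2.602 × 10^7 × 7.8 = 1.035 × 10^7 m³
Confined: ΔV_c = S × A × Δh_c = 1.3 × 10^-5 × 2.602 × 10^7 × 4 = 1353 m³
Total ΔV = 1.035 × 10^7 + 1353 = 1.035 × 10^7 m³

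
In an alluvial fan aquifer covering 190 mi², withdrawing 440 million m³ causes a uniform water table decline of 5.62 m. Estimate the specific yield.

A = 190 mi² = 4.921 × 10^8 m²
ΔV = 440 million m³ = 4.4 × 10^8 m³
Sy = ΔV / (A × Δh) = 4.4 × 10^8 m³ / (4.921 × 10^8 m² × 5.62 m) = 0.1591

Sy ≈ 0.16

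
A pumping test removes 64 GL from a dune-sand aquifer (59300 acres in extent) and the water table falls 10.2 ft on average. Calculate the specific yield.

Sy ≈ 0.086

A = 59300 acres = 2.4 × 10^8 m²
Δh = 10.2 ft = 3.109 m
ΔV = 64 GL = 6.4 × 10^7 m³
Sy = ΔV / (A × Δh) = 6.4 × 10^7 m³ / (2.4 × 10^8 m² × 3.109 m) = 0.08578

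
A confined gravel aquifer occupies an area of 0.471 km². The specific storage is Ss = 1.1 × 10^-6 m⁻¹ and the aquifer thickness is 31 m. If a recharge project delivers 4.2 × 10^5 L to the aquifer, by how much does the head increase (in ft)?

S = Ss × b = 1.1 × 10^-6 m⁻¹ × 31 m = 3.41 × 10^-5
A = 0.471 km² = 4.71 × 10^5 m²
ΔV = 4.2 × 10^5 L = 420 m³
Δh = ΔV / (S × A) = 420 m³ / (3.41 × 10^-5 × 4.71 × 10^5 m²) = 26.15 m
Δh = 26.15 m = 85.79 ft

Δh ≈ 85.8 ft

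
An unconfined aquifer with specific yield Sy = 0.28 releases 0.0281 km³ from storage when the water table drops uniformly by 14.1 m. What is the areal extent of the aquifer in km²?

A ≈ 7.12 km²

ΔV = 0.0281 km³ = 2.81 × 10^7 m³
A = ΔV / (Sy × Δh) = 2.81 × 10^7 / (0.28 × 14.1) = 7.118 × 10^6 m²
A = 7.118 × 10^6 m² = 7.118 km²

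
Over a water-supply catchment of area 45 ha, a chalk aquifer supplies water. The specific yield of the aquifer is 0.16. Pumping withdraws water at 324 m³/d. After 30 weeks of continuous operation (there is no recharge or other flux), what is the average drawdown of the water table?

A = 45 ha = 4.5 × 10^5 m²
t = 30 weeks = 210 d
ΔV = Q × t = 324 m³/d × 210 d = 68040 m³
Δh = ΔV / (Sy × A) = 68040 / (0.16 × 4.5 × 10^5) = 0.945 m

Δh ≈ 0.945 m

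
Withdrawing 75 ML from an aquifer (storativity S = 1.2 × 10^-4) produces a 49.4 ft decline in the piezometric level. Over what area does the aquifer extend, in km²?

A ≈ 41.5 km²

Δh = 49.4 ft = 15.06 m
ΔV = 75 ML = 75000 m³
A = ΔV / (S × Δh) = 75000 / (1.2 × 10^-4 × 15.06) = 4.151 × 10^7 m²
A = 4.151 × 10^7 m² = 41.51 km²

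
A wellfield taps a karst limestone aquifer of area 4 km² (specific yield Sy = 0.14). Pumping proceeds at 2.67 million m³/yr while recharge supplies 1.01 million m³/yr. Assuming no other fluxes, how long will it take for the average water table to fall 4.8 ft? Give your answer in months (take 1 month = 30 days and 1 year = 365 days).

t ≈ 6 months

A = 4 km² = 4 × 10^6 m²
Δh = 4.8 ft = 1.463 m
ΔV = Sy × A × Δh = 0.14 × 4 × 10^6 × 1.463 = 8.193 × 10^5 m³
Net withdrawal = 2.67 − 1.01 = 1.66 million m³/yr = 4548 m³/d
t = ΔV / Q = 8.193 × 10^5 m³ / 4548 m³/d = 180.1 d
t = 180.1 d ≈ 6.005 months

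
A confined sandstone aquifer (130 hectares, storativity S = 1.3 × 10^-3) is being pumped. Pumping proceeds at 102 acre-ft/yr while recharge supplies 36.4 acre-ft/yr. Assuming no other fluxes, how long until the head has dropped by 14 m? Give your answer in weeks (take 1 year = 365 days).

A = 130 hectares = 1.3 × 10^6 m²
ΔV = S × A × Δh = 0.0013 × 1.3 × 10^6 × 14 = 23660 m³
Net withdrawal = 102 − 36.4 = 65.6 acre-ft/yr = 221.7 m³/d
t = ΔV / Q = 23660 m³ / 221.7 m³/d = 106.7 d
t = 106.7 d ≈ 15.25 weeks

t ≈ 15.2 weeks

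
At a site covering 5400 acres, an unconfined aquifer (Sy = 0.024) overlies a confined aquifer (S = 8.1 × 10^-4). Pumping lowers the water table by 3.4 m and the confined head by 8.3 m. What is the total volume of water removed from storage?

A = 5400 acres = 2.185 × 10^7 m²
Unconfined: ΔV_u = Sy × A × Δh_u = 0.024 × 2.185 × 10^7 × 3.4 = 1.783 × 10^6 m³
Confined: ΔV_c = S × A × Δh_c = 8.1 × 10^-4 × 2.185 × 10^7 × 8.3 = 1.469 × 10^5 m³
Total ΔV = 1.783 × 10^6 + 1.469 × 10^5 = 1.93 × 10^6 m³

ΔV ≈ 1.93 × 10^6 m³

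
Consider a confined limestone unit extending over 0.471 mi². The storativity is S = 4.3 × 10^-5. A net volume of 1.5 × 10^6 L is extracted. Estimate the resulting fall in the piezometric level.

Δh ≈ 28.6 m

A = 0.471 mi² = 1.22 × 10^6 m²
ΔV = 1.5 × 10^6 L = 1500 m³
Δh = ΔV / (S × A) = 1500 m³ / (4.3 × 10^-5 × 1.22 × 10^6 m²) = 28.6 m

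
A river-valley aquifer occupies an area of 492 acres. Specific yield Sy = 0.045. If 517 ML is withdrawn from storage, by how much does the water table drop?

A = 492 acres = 1.991 × 10^6 m²
ΔV = 517 ML = 5.17 × 10^5 m³
Δh = ΔV / (Sy × A) = 5.17 × 10^5 m³ / (0.045 × 1.991 × 10^6 m²) = 5.77 m

Δh ≈ 5.77 m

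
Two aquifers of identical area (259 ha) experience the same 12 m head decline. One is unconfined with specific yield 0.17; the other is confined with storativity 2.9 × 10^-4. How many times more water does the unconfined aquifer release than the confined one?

ΔV_u / ΔV_c ≈ 586

A = 259 ha = 2.59 × 10^6 m²
Unconfined: ΔV_u = Sy × A × Δh = 0.17 × 2.59 × 10^6 × 12 = 5.284 × 10^6 m³
Confined: ΔV_c = S × A × Δh = 2.9 × 10^-4 × 2.59 × 10^6 × 12 = 9013 m³
Ratio = ΔV_u / ΔV_c = Sy / S = 0.17 / 2.9 × 10^-4 = 586.2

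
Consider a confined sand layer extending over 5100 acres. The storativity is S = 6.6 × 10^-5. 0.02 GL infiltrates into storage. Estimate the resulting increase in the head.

A = 5100 acres = 2.064 × 10^7 m²
ΔV = 0.02 GL = 20000 m³
Δh = ΔV / (S × A) = 20000 m³ / (6.6 × 10^-5 × 2.064 × 10^7 m²) = 14.68 m

Δh ≈ 14.7 m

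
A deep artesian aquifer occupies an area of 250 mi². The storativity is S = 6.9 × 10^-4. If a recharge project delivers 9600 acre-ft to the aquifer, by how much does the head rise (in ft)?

Δh ≈ 87 ft

A = 250 mi² = 6.475 × 10^8 m²
ΔV = 9600 acre-ft = 1.184 × 10^7 m³
Δh = ΔV / (S × A) = 1.184 × 10^7 m³ / (6.9 × 10^-4 × 6.475 × 10^8 m²) = 26.5 m
Δh = 26.5 m = 86.96 ft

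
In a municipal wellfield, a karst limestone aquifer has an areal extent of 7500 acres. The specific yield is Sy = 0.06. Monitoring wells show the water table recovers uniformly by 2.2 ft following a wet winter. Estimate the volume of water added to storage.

ΔV ≈ 1.22 × 10^6 m³

A = 7500 acres = 3.035 × 10^7 m²
Δh = 2.2 ft = 0.6706 m
ΔV = Sy × A × Δh = 0.06 × 3.035 × 10^7 m² × 0.6706 m = 1.221 × 10^6 m³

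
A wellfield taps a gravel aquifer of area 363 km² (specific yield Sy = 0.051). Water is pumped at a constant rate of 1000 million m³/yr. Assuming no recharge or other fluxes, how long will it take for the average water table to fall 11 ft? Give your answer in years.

t ≈ 0.0621 years

A = 363 km² = 3.63 × 10^8 m²
Δh = 11 ft = 3.353 m
ΔV = Sy × A × Δh = 0.051 × 3.63 × 10^8 × 3.353 = 6.207 × 10^7 m³
Q = 1000 million m³/yr = 2.74 × 10^6 m³/d
t = ΔV / Q = 6.207 × 10^7 m³ / 2.74 × 10^6 m³/d = 22.66 d
t = 22.66 d ≈ 0.06207 years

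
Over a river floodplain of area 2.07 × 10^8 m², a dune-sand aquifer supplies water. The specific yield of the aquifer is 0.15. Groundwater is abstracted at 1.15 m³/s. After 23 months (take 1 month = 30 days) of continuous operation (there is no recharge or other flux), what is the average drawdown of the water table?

Δh ≈ 2.21 m

Q = 1.15 m³/s = 99360 m³/d
t = 23 months = 690 d
ΔV = Q × t = 99360 m³/d × 690 d = 6.856 × 10^7 m³
Δh = ΔV / (Sy × A) = 6.856 × 10^7 / (0.15 × 2.07 × 10^8) = 2.208 m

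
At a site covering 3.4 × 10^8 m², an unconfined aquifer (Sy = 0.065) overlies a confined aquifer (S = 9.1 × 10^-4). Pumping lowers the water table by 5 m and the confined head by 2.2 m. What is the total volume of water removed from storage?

Unconfined: ΔV_u = Sy × A × Δh_u = 0.065 × 3.4 × 10^8 × 5 = 1.105 × 10^8 m³
Confined: ΔV_c = S × A × Δh_c = 9.1 × 10^-4 × 3.4 × 10^8 × 2.2 = 6.807 × 10^5 m³
Total ΔV = 1.105 × 10^8 + 6.807 × 10^5 = 1.112 × 10^8 m³

ΔV ≈ 1.11 × 10^8 m³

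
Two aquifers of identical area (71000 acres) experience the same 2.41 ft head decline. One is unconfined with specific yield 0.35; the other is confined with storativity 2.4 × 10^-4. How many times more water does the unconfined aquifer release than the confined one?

ΔV_u / ΔV_c ≈ 1460

A = 71000 acres = 2.873 × 10^8 m²
Δh = 2.41 ft = 0.7346 m
Unconfined: ΔV_u = Sy × A × Δh = 0.35 × 2.873 × 10^8 × 0.7346 = 7.387 × 10^7 m³
Confined: ΔV_c = S × A × Δh = 2.4 × 10^-4 × 2.873 × 10^8 × 0.7346 = 50650 m³
Ratio = ΔV_u / ΔV_c = Sy / S = 0.35 / 2.4 × 10^-4 = 1458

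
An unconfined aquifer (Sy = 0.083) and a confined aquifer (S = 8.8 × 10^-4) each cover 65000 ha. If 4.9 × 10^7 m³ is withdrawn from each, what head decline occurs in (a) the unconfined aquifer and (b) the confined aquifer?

A = 65000 ha = 6.5 × 10^8 m²
Unconfined: Δh_u = ΔV/(Sy·A) = 4.9 × 10^7/(0.083 × 6.5 × 10^8) = 0.9082 m
Confined: Δh_c = ΔV/(S·A) = 4.9 × 10^7/(8.8 × 10^-4 × 6.5 × 10^8) = 85.66 m

Δh_u ≈ 0.908 m; Δh_c ≈ 85.7 m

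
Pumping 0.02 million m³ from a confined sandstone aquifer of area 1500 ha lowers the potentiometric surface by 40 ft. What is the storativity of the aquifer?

S ≈ 1.1 × 10^-4

A = 1500 ha = 1.5 × 10^7 m²
Δh = 40 ft = 12.19 m
ΔV = 0.02 million m³ = 20000 m³
S = ΔV / (A × Δh) = 20000 m³ / (1.5 × 10^7 m² × 12.19 m) = 1.094 × 10^-4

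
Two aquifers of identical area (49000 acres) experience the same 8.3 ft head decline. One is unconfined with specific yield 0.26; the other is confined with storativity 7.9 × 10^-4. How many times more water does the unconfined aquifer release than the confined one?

A = 49000 acres = 1.983 × 10^8 m²
Δh = 8.3 ft = 2.53 m
Unconfined: ΔV_u = Sy × A × Δh = 0.26 × 1.983 × 10^8 × 2.53 = 1.304 × 10^8 m³
Confined: ΔV_c = S × A × Δh = 7.9 × 10^-4 × 1.983 × 10^8 × 2.53 = 3.963 × 10^5 m³
Ratio = ΔV_u / ΔV_c = Sy / S = 0.26 / 7.9 × 10^-4 = 329.1

ΔV_u / ΔV_c ≈ 329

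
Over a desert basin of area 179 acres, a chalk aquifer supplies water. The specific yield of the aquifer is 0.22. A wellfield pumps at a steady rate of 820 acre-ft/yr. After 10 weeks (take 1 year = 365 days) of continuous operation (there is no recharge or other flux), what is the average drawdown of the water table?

Δh ≈ 1.22 m

A = 179 acres = 7.244 × 10^5 m²
Q = 820 acre-ft/yr = 2771 m³/d
t = 10 weeks = 70 d
ΔV = Q × t = 2771 m³/d × 70 d = 1.94 × 10^5 m³
Δh = ΔV / (Sy × A) = 1.94 × 10^5 / (0.22 × 7.244 × 10^5) = 1.217 m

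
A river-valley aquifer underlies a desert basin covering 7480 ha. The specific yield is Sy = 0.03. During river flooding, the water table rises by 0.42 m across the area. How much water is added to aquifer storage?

A = 7480 ha = 7.48 × 10^7 m²
ΔV = Sy × A × Δh = 0.03 × 7.48 × 10^7 m² × 0.42 m = 9.425 × 10^5 m³

ΔV ≈ 9.42 × 10^5 m³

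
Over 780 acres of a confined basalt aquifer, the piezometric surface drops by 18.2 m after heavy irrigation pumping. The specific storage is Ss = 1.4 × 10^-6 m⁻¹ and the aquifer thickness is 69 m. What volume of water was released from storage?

ΔV ≈ 5550 m³

S = Ss × b = 1.4 × 10^-6 m⁻¹ × 69 m = 9.66 × 10^-5
A = 780 acres = 3.157 × 10^6 m²
ΔV = S × A × Δh = 9.66 × 10^-5 × 3.157 × 10^6 m² × 18.2 m = 5550 m³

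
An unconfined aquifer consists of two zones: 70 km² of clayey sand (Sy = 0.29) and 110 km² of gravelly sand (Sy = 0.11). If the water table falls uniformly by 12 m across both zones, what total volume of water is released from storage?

A₁ = 70 km² = 7 × 10^7 m²; A₂ = 110 km² = 1.1 × 10^8 m²
ΔV₁ = 0.29 × 7 × 10^7 × 12 = 2.436 × 10^8 m³
ΔV₂ = 0.11 × 1.1 × 10^8 × 12 = 1.452 × 10^8 m³
ΔV = ΔV₁ + ΔV₂ = 3.888 × 10^8 m³

ΔV ≈ 3.89 × 10^8 m³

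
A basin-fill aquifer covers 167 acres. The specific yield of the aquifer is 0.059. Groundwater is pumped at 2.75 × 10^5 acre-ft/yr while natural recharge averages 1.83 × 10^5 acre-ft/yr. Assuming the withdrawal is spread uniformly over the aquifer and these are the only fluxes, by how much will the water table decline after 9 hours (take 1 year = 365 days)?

Δh ≈ 2.92 m

A = 167 acres = 6.758 × 10^5 m²
Net abstraction = 2.75 × 10^5 − 1.83 × 10^5 = 92000 acre-ft/yr
Q_net = 92000 acre-ft/yr = 3.109 × 10^5 m³/d
t = 9 hours = 0.375 d
ΔV = Q × t = 3.109 × 10^5 m³/d × 0.375 d = 1.166 × 10^5 m³
Δh = ΔV / (Sy × A) = 1.166 × 10^5 / (0.059 × 6.758 × 10^5) = 2.924 m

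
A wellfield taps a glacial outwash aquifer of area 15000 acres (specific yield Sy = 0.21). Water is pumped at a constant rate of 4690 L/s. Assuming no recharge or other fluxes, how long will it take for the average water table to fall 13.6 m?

A = 15000 acres = 6.07 × 10^7 m²
ΔV = Sy × A × Δh = 0.21 × 6.07 × 10^7 × 13.6 = 1.734 × 10^8 m³
Q = 4690 L/s = 4.052 × 10^5 m³/d
t = ΔV / Q = 1.734 × 10^8 m³ / 4.052 × 10^5 m³/d = 427.8 d

t ≈ 428 days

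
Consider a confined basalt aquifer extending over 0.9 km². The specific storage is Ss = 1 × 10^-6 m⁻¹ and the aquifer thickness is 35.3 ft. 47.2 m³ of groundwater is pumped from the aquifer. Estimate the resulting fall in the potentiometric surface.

Δh ≈ 4.87 m

b = 35.3 ft = 10.76 m
S = Ss × b = 1 × 10^-6 m⁻¹ × 10.76 m = 1.076 × 10^-5
A = 0.9 km² = 9 × 10^5 m²
Δh = ΔV / (S × A) = 47.2 m³ / (1.076 × 10^-5 × 9 × 10^5 m²) = 4.874 m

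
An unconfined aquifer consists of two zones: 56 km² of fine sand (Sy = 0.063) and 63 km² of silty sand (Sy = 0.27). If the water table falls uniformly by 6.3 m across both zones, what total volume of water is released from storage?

ΔV ≈ 1.29 × 10^8 m³

A₁ = 56 km² = 5.6 × 10^7 m²; A₂ = 63 km² = 6.3 × 10^7 m²
ΔV₁ = 0.063 × 5.6 × 10^7 × 6.3 = 2.223 × 10^7 m³
ΔV₂ = 0.27 × 6.3 × 10^7 × 6.3 = 1.072 × 10^8 m³
ΔV = ΔV₁ + ΔV₂ = 1.294 × 10^8 m³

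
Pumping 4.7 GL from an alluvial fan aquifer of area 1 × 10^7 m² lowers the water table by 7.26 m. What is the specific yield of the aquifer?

ΔV = 4.7 GL = 4.7 × 10^6 m³
Sy = ΔV / (A × Δh) = 4.7 × 10^6 m³ / (1 × 10^7 m² × 7.26 m) = 0.06474

Sy ≈ 0.065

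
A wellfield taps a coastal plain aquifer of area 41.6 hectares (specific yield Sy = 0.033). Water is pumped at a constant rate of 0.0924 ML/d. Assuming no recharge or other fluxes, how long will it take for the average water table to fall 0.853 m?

A = 41.6 hectares = 4.16 × 10^5 m²
ΔV = Sy × A × Δh = 0.033 × 4.16 × 10^5 × 0.853 = 11710 m³
Q = 0.0924 ML/d = 92.4 m³/d
t = ΔV / Q = 11710 m³ / 92.4 m³/d = 126.7 d

t ≈ 127 days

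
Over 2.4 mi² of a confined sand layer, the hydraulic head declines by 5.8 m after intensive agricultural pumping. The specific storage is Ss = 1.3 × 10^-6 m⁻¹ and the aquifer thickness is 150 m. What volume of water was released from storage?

S = Ss × b = 1.3 × 10^-6 m⁻¹ × 150 m = 1.95 × 10^-4
A = 2.4 mi² = 6.216 × 10^6 m²
ΔV = S × A × Δh = 1.95 × 10^-4 × 6.216 × 10^6 m² × 5.8 m = 7030 m³

ΔV ≈ 7030 m³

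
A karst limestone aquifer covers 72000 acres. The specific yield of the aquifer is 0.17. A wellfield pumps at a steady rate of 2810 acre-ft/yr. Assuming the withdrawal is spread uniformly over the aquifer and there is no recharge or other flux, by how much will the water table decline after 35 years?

A = 72000 acres = 2.914 × 10^8 m²
Q = 2810 acre-ft/yr = 9496 m³/d
t = 35 years = 12780 d
ΔV = Q × t = 9496 m³/d × 12780 d = 1.213 × 10^8 m³
Δh = ΔV / (Sy × A) = 1.213 × 10^8 / (0.17 × 2.914 × 10^8) = 2.449 m

Δh ≈ 2.45 m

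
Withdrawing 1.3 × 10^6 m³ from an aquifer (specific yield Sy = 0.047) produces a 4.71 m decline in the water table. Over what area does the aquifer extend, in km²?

A ≈ 5.87 km²

A = ΔV / (Sy × Δh) = 1.3 × 10^6 / (0.047 × 4.71) = 5.873 × 10^6 m²
A = 5.873 × 10^6 m² = 5.873 km²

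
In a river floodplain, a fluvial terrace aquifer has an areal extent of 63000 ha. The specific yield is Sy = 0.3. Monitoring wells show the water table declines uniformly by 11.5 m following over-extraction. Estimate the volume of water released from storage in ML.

A = 63000 ha = 6.3 × 10^8 m²
ΔV = Sy × A × Δh = 0.3 × 6.3 × 10^8 m² × 11.5 m = 2.174 × 10^9 m³
ΔV = 2.174 × 10^9 m³ = 2.174 × 10^6 ML

ΔV ≈ 2.17 × 10^6 ML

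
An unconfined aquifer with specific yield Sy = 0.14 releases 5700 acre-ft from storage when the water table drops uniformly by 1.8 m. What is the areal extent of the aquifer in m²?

A ≈ 2.79 × 10^7 m²

ΔV = 5700 acre-ft = 7.031 × 10^6 m³
A = ΔV / (Sy × Δh) = 7.031 × 10^6 / (0.14 × 1.8) = 2.79 × 10^7 m²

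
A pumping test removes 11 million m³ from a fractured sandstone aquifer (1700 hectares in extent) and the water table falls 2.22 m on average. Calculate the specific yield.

A = 1700 hectares = 1.7 × 10^7 m²
ΔV = 11 million m³ = 1.1 × 10^7 m³
Sy = ΔV / (A × Δh) = 1.1 × 10^7 m³ / (1.7 × 10^7 m² × 2.22 m) = 0.2915

Sy ≈ 0.29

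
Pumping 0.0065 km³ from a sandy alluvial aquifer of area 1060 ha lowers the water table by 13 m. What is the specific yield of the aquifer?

A = 1060 ha = 1.06 × 10^7 m²
ΔV = 0.0065 km³ = 6.5 × 10^6 m³
Sy = ΔV / (A × Δh) = 6.5 × 10^6 m³ / (1.06 × 10^7 m² × 13 m) = 0.04717

Sy ≈ 0.047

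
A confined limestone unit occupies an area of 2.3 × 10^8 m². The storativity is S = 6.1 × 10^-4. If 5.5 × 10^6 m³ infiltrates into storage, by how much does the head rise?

Δh = ΔV / (S × A) = 5.5 × 10^6 m³ / (6.1 × 10^-4 × 2.3 × 10^8 m²) = 39.2 m

Δh ≈ 39.2 m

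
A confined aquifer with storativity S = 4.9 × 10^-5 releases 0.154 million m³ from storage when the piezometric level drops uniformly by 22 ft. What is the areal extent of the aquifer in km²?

A ≈ 469 km²

Δh = 22 ft = 6.706 m
ΔV = 0.154 million m³ = 1.54 × 10^5 m³
A = ΔV / (S × Δh) = 1.54 × 10^5 / (4.9 × 10^-5 × 6.706) = 4.687 × 10^8 m²
A = 4.687 × 10^8 m² = 468.7 km²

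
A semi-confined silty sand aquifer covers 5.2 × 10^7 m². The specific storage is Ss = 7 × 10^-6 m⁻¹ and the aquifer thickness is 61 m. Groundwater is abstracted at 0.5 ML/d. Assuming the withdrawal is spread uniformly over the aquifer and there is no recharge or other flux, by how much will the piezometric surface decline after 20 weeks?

S = Ss × b = 7 × 10^-6 m⁻¹ × 61 m = 4.27 × 10^-4
Q = 0.5 ML/d = 500 m³/d
t = 20 weeks = 140 d
ΔV = Q × t = 500 m³/d × 140 d = 70000 m³
Δh = ΔV / (S × A) = 70000 / (4.27 × 10^-4 × 5.2 × 10^7) = 3.153 m

Δh ≈ 3.15 m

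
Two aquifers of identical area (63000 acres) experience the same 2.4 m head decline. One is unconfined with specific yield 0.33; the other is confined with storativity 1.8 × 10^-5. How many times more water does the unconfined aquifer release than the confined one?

ΔV_u / ΔV_c ≈ 18300

A = 63000 acres = 2.55 × 10^8 m²
Unconfined: ΔV_u = Sy × A × Δh = 0.33 × 2.55 × 10^8 × 2.4 = 2.019 × 10^8 m³
Confined: ΔV_c = S × A × Δh = 1.8 × 10^-5 × 2.55 × 10^8 × 2.4 = 11010 m³
Ratio = ΔV_u / ΔV_c = Sy / S = 0.33 / 1.8 × 10^-5 = 18330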